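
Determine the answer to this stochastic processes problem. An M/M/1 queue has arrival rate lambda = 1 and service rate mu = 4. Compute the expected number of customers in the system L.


rho = 1/4 = 0.2500
L = rho/(1-rho)
= 0.2500/0.7500
= 0.3333

0.3333


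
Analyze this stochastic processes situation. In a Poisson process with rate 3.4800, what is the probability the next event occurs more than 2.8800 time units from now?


P(X > t) = exp(-lambda * t)
= exp(-3.4800 * 2.8800)
= exp(-10.0224) = 4.4394e-05

4.4394e-05


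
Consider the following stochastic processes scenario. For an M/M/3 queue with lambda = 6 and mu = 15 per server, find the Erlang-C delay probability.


a = lambda/mu = 0.4000
rho = a/c = 0.1333
Erlang-C formula applied:
C(c,a) = 0.0082

0.0082


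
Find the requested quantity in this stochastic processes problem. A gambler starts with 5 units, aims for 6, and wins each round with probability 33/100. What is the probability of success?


Gambler's ruin formula:
r = q/p = 0.6700/0.3300 = 2.0303
P(win) = (1 - r^i)/(1 - r^N)
= (1 - 2.0303^5)/(1 - 2.0303^6)
= 0.4852

0.4852


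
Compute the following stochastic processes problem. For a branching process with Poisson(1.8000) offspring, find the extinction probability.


Since mu = 1.8000 > 1, extinction prob q < 1.
Solve s = exp(mu*(s-1)) iteratively.
q = 0.2676

0.2676


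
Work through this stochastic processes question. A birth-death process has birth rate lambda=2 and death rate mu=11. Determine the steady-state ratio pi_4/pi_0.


For birth-death process, pi_n/pi_0 = (lambda/mu)^n
= (2/11)^4
= 0.0011

0.0011


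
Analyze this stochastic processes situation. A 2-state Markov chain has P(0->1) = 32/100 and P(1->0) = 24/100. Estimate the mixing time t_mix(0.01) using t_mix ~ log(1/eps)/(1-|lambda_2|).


lambda_2 = |1 - p01 - p10| = |1 - 0.3200 - 0.2400| = 0.4400
t_mix ~ log(1/eps)/(1 - |lambda_2|)
= log(100)/(1 - 0.4400) = 4.6052/0.5600
= 8.2235

8.2235


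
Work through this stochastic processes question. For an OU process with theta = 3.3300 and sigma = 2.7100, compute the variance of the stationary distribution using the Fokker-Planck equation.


Stationary variance = sigma^2 / (2*theta)
= 2.7100^2 / (2*3.3300)
= 7.3441 / 6.6600
= 1.1027

1.1027


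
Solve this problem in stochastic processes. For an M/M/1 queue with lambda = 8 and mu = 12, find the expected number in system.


rho = 8/12 = 0.6667
L = rho/(1-rho)
= 0.6667/0.3333
= 2.0000

2.0000


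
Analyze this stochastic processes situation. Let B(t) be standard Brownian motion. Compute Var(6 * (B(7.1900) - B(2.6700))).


Var(alpha*(B(t)-B(s))) = alpha^2 * (t-s)
= 6^2 * (7.1900 - 2.6700)
= 36 * 4.5200
= 162.7200

162.7200


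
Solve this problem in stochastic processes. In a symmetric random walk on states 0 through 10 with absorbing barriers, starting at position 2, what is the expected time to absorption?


For symmetric RW on 0,...,N with absorbing barriers, E(i) = i*(N-i)
E(2) = 2 * 8 = 16

16


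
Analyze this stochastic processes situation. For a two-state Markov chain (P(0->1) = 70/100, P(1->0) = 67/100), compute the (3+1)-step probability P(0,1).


P^4 = P^3 * P^1
Computing via matrix multiplication of the transition matrix.
Entry (0,1) of P^4 = 0.5014

0.5014


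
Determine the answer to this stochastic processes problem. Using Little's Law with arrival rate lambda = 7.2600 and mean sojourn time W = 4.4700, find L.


Little's Law: L = lambda * W
= 7.2600 * 4.4700
= 32.4522

32.4522


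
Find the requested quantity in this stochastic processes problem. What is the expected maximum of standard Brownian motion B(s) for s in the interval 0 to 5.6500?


E(max B(s)) = sqrt(2t/pi)
= sqrt(2*5.6500/pi)
= sqrt(3.5969)
= 1.8965

1.8965


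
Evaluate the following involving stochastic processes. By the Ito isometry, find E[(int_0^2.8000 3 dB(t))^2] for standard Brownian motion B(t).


By Ito isometry: E[(int f dB)^2] = int f^2 dt
= 3^2 * 2.8000
= 9 * 2.8000 = 25.2000

25.2000


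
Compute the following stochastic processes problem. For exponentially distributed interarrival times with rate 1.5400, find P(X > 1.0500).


P(X > t) = exp(-lambda * t)
= exp(-1.5400 * 1.0500)
= exp(-1.6170) = 0.1985

0.1985


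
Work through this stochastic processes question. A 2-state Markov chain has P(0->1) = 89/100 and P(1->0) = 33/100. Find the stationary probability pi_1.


Stationary distribution: pi_0 = p10/(p01+p10), pi_1 = p01/(p01+p10)
p01 = 0.8900, p10 = 0.3300
pi_1 = 0.7295

0.7295


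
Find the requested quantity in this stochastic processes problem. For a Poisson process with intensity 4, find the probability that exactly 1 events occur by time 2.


P(N(t)=k) = (lambda*t)^k * exp(-lambda*t) / k!
lambda*t = 8
= 8^1 * exp(-8) / 1!
= 8 * 3.3546e-04 / 1
= 0.0027

0.0027


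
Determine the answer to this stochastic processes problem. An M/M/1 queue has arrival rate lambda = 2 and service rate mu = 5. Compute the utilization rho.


rho = lambda/mu
= 2/5
= 0.4000

0.4000


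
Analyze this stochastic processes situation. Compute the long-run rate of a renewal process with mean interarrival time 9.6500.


Long-run renewal rate = 1/E(X)
= 1/9.6500
= 0.1036

0.1036


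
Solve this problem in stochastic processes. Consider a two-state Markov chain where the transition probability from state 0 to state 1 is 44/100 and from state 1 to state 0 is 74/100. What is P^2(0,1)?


Computing P^2 by matrix multiplication.
P = [[0.5600, 0.4400], [0.7400, 0.2600]]
After raising P to the power 2:
P^2(0,1) = 0.3608

0.3608


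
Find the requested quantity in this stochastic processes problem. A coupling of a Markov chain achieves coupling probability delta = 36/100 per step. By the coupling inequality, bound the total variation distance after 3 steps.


TV distance bound <= (1-delta)^n
= (1 - 0.3600)^3
= 0.6400^3
= 0.2621

0.2621


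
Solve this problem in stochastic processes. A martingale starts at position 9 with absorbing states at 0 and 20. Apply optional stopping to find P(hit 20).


By optional stopping theorem: E(M at tau) = M(0) = 9
P(hit 20)*20 + P(hit 0)*0 = 9
P(hit 20) = (9 - 0)/(20 - 0) = 9/20 = 0.4500

0.4500


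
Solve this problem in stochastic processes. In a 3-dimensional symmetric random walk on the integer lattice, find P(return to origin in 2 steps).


P(return in 2 steps) = P(reverse first step) = 1/(2d)
= 1/6
= 0.1667

0.1667


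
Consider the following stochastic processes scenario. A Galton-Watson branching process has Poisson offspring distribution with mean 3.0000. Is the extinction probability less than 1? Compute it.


Since mu = 3.0000 > 1, extinction prob q < 1.
Solve s = exp(mu*(s-1)) iteratively.
q = 0.0595

0.0595


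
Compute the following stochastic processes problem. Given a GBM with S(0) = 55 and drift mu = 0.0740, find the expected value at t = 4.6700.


E[S(t)] = S(0) * exp(mu * t)
= 55 * exp(0.0740 * 4.6700)
= 55 * 1.4128
= 77.7045

77.7045


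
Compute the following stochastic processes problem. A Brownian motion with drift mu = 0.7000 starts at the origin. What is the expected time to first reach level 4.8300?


Expected first passage time = a/mu
= 4.8300/0.7000
= 6.9000

6.9000


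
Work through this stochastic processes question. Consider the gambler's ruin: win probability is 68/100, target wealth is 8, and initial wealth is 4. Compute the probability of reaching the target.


Gambler's ruin formula:
r = q/p = 0.3200/0.6800 = 0.4706
P(win) = (1 - r^i)/(1 - r^N)
= (1 - 0.4706^4)/(1 - 0.4706^8)
= 0.9533

0.9533


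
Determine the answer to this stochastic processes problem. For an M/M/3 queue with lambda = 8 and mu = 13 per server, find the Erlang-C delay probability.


a = lambda/mu = 0.6154
rho = a/c = 0.2051
Erlang-C formula applied:
C(c,a) = 0.0264

0.0264


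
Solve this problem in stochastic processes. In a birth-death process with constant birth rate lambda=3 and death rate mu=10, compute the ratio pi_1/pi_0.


For birth-death process, pi_n/pi_0 = (lambda/mu)^n
= (3/10)^1
= 0.3000

0.3000


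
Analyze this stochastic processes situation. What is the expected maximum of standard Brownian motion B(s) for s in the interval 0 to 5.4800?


E(max B(s)) = sqrt(2t/pi)
= sqrt(2*5.4800/pi)
= sqrt(3.4887)
= 1.8678

1.8678


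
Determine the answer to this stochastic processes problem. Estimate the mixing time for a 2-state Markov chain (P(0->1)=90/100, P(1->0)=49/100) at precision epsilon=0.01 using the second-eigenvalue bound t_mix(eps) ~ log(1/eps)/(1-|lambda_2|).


lambda_2 = |1 - p01 - p10| = |1 - 0.9000 - 0.4900| = 0.3900
t_mix ~ log(1/eps)/(1 - |lambda_2|)
= log(100)/(1 - 0.3900) = 4.6052/0.6100
= 7.5495

7.5495


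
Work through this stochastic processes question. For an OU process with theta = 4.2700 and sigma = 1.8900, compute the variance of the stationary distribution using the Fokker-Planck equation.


Stationary variance = sigma^2 / (2*theta)
= 1.8900^2 / (2*4.2700)
= 3.5721 / 8.5400
= 0.4183

0.4183


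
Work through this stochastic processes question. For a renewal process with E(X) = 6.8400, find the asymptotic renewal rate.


Long-run renewal rate = 1/E(X)
= 1/6.8400
= 0.1462

0.1462


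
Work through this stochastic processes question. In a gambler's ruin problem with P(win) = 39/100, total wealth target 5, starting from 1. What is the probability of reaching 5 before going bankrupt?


Gambler's ruin formula:
r = q/p = 0.6100/0.3900 = 1.5641
P(win) = (1 - r^i)/(1 - r^N)
= (1 - 1.5641^1)/(1 - 1.5641^5)
= 0.0675

0.0675


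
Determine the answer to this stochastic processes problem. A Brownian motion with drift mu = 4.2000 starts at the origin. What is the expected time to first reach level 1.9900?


Expected first passage time = a/mu
= 1.9900/4.2000
= 0.4738

0.4738


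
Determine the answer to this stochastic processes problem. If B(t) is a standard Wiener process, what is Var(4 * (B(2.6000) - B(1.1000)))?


Var(alpha*(B(t)-B(s))) = alpha^2 * (t-s)
= 4^2 * (2.6000 - 1.1000)
= 16 * 1.5000
= 24.0000

24.0000


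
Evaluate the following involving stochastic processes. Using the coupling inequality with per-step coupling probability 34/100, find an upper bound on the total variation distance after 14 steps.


TV distance bound <= (1-delta)^n
= (1 - 0.3400)^14
= 0.6600^14
= 0.0030

0.0030


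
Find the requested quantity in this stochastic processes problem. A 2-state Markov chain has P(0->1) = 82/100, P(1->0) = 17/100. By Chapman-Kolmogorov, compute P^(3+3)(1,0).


P^6 = P^3 * P^3
Computing via matrix multiplication of the transition matrix.
Entry (1,0) of P^6 = 0.1717

0.1717


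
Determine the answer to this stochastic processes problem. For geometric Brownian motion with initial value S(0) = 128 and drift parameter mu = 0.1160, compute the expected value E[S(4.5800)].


E[S(t)] = S(0) * exp(mu * t)
= 128 * exp(0.1160 * 4.5800)
= 128 * 1.7011
= 217.7419

217.7419


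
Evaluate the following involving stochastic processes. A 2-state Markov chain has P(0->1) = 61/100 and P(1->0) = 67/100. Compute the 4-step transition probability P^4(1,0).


Computing P^4 by matrix multiplication.
P = [[0.3900, 0.6100], [0.6700, 0.3300]]
After raising P to the power 4:
P^4(1,0) = 0.5202

0.5202


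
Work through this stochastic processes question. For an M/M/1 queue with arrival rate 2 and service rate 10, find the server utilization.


rho = lambda/mu
= 2/10
= 0.2000

0.2000


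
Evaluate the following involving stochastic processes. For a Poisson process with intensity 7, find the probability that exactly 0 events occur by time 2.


P(N(t)=k) = (lambda*t)^k * exp(-lambda*t) / k!
lambda*t = 14
= 14^0 * exp(-14) / 0!
= 1 * 8.3153e-07 / 1
= 8.3153e-07

8.3153e-07


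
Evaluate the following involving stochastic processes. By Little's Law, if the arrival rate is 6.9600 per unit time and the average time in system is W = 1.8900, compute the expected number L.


Little's Law: L = lambda * W
= 6.9600 * 1.8900
= 13.1544

13.1544


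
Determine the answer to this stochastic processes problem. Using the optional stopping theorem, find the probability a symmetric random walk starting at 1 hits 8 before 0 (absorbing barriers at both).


By optional stopping theorem: E(M at tau) = M(0) = 1
P(hit 8)*8 + P(hit 0)*0 = 1
P(hit 8) = (1 - 0)/(8 - 0) = 1/8 = 0.1250

0.1250


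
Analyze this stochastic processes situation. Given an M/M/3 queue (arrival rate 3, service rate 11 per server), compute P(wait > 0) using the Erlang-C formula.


a = lambda/mu = 0.2727
rho = a/c = 0.0909
Erlang-C formula applied:
C(c,a) = 0.0028

0.0028


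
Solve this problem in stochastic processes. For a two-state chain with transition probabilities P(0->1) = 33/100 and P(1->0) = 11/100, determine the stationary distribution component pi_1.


Stationary distribution: pi_0 = p10/(p01+p10), pi_1 = p01/(p01+p10)
p01 = 0.3300, p10 = 0.1100
pi_1 = 0.7500

0.7500


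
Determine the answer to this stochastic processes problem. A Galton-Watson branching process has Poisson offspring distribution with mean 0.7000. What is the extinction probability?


Since mu = 0.7000 <= 1, extinction probability = 1.

1.0000


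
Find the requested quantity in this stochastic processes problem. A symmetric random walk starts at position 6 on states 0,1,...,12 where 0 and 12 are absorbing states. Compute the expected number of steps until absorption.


For symmetric RW on 0,...,N with absorbing barriers, E(i) = i*(N-i)
E(6) = 6 * 6 = 36

36


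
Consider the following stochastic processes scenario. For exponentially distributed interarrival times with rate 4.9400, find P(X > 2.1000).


P(X > t) = exp(-lambda * t)
= exp(-4.9400 * 2.1000)
= exp(-10.3740) = 3.1234e-05

3.1234e-05


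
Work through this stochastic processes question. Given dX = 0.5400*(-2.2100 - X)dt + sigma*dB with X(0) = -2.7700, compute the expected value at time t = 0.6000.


E[X(t)] = mu + (X(0) - mu)*exp(-theta*t)
= -2.2100 + (-2.7700 - -2.2100)*exp(-0.5400*0.6000)
= -2.2100 + -0.5600 * 0.7233
= -2.6150

-2.6150


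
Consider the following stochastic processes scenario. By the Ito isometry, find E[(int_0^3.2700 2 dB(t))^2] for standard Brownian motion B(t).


By Ito isometry: E[(int f dB)^2] = int f^2 dt
= 2^2 * 3.2700
= 4 * 3.2700 = 13.0800

13.0800


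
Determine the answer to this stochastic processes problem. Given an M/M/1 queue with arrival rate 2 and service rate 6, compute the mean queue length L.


rho = 2/6 = 0.3333
L = rho/(1-rho)
= 0.3333/0.6667
= 0.5000

0.5000


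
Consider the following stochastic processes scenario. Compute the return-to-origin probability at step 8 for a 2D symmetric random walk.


P = C(8,4)^2 / 4^8
= 70^2 / 65536
= 4900 / 65536
= 0.0748

0.0748


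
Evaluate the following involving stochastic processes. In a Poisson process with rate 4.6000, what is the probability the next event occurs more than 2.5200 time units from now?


P(X > t) = exp(-lambda * t)
= exp(-4.6000 * 2.5200)
= exp(-11.5920) = 9.2397e-06

9.2397e-06


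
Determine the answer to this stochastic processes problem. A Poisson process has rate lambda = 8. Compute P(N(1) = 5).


P(N(t)=k) = (lambda*t)^k * exp(-lambda*t) / k!
lambda*t = 8
= 8^5 * exp(-8) / 5!
= 32768 * 3.3546e-04 / 120
= 0.0916

0.0916


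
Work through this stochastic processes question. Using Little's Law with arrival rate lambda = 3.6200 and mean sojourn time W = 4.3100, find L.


Little's Law: L = lambda * W
= 3.6200 * 4.3100
= 15.6022

15.6022


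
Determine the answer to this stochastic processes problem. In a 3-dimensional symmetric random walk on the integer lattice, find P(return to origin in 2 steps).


P(return in 2 steps) = P(reverse first step) = 1/(2d)
= 1/6
= 0.1667

0.1667


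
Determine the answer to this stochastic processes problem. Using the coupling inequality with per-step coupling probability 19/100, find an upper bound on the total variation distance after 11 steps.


TV distance bound <= (1-delta)^n
= (1 - 0.1900)^11
= 0.8100^11
= 0.0985

0.0985


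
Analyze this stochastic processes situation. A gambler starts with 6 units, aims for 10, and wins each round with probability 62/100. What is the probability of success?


Gambler's ruin formula:
r = q/p = 0.3800/0.6200 = 0.6129
P(win) = (1 - r^i)/(1 - r^N)
= (1 - 0.6129^6)/(1 - 0.6129^10)
= 0.9541

0.9541


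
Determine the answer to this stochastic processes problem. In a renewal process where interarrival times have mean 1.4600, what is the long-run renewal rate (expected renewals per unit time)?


Long-run renewal rate = 1/E(X)
= 1/1.4600
= 0.6849

0.6849


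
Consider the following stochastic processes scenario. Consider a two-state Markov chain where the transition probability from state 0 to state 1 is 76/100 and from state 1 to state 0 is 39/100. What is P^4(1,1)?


Computing P^4 by matrix multiplication.
P = [[0.2400, 0.7600], [0.3900, 0.6100]]
After raising P to the power 4:
P^4(1,1) = 0.6610

0.6610


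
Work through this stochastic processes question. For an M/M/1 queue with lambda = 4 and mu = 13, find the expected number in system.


rho = 4/13 = 0.3077
L = rho/(1-rho)
= 0.3077/0.6923
= 0.4444

0.4444


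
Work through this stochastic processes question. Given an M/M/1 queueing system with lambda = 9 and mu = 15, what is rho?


rho = lambda/mu
= 9/15
= 0.6000

0.6000


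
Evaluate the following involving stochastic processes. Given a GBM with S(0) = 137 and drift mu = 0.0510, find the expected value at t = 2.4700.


E[S(t)] = S(0) * exp(mu * t)
= 137 * exp(0.0510 * 2.4700)
= 137 * 1.1342
= 155.3920

155.3920


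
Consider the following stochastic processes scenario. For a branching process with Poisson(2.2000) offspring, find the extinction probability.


Since mu = 2.2000 > 1, extinction prob q < 1.
Solve s = exp(mu*(s-1)) iteratively.
q = 0.1563

0.1563


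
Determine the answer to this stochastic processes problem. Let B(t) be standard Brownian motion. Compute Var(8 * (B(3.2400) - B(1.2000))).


Var(alpha*(B(t)-B(s))) = alpha^2 * (t-s)
= 8^2 * (3.2400 - 1.2000)
= 64 * 2.0400
= 130.5600

130.5600


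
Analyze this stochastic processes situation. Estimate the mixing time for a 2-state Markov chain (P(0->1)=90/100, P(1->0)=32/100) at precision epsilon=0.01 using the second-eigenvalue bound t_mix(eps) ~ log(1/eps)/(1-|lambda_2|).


lambda_2 = |1 - p01 - p10| = |1 - 0.9000 - 0.3200| = 0.2200
t_mix ~ log(1/eps)/(1 - |lambda_2|)
= log(100)/(1 - 0.2200) = 4.6052/0.7800
= 5.9041

5.9041


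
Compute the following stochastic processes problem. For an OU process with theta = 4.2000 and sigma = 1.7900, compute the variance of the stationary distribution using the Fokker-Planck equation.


Stationary variance = sigma^2 / (2*theta)
= 1.7900^2 / (2*4.2000)
= 3.2041 / 8.4000
= 0.3814

0.3814


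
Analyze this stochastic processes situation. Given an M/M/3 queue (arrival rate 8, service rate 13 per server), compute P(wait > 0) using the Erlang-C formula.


a = lambda/mu = 0.6154
rho = a/c = 0.2051
Erlang-C formula applied:
C(c,a) = 0.0264

0.0264


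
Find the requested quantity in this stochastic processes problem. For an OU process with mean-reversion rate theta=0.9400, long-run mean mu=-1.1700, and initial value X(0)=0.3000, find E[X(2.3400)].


E[X(t)] = mu + (X(0) - mu)*exp(-theta*t)
= -1.1700 + (0.3000 - -1.1700)*exp(-0.9400*2.3400)
= -1.1700 + 1.4700 * 0.1108
= -1.0071

-1.0071


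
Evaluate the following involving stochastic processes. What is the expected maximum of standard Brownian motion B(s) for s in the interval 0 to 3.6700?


E(max B(s)) = sqrt(2t/pi)
= sqrt(2*3.6700/pi)
= sqrt(2.3364)
= 1.5285

1.5285


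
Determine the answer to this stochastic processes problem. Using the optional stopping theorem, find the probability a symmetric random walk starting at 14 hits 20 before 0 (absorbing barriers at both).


By optional stopping theorem: E(M at tau) = M(0) = 14
P(hit 20)*20 + P(hit 0)*0 = 14
P(hit 20) = (14 - 0)/(20 - 0) = 7/10 = 0.7000

0.7000


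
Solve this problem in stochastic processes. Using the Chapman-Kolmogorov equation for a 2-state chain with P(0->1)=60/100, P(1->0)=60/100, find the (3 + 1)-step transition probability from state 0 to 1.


P^4 = P^3 * P^1
Computing via matrix multiplication of the transition matrix.
Entry (0,1) of P^4 = 0.4992

0.4992


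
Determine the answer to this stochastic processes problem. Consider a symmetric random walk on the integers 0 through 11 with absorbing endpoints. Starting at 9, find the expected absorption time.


For symmetric RW on 0,...,N with absorbing barriers, E(i) = i*(N-i)
E(9) = 9 * 2 = 18

18


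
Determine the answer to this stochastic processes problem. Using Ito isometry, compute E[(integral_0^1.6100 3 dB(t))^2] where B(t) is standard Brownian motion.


By Ito isometry: E[(int f dB)^2] = int f^2 dt
= 3^2 * 1.6100
= 9 * 1.6100 = 14.4900

14.4900


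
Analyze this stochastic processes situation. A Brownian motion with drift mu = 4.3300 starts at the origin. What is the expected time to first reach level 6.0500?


Expected first passage time = a/mu
= 6.0500/4.3300
= 1.3972

1.3972


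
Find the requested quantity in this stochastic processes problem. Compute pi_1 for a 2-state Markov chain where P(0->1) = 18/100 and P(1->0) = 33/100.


Stationary distribution: pi_0 = p10/(p01+p10), pi_1 = p01/(p01+p10)
p01 = 0.1800, p10 = 0.3300
pi_1 = 0.3529

0.3529


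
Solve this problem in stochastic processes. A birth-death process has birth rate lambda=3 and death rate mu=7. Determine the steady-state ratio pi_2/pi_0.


For birth-death process, pi_n/pi_0 = (lambda/mu)^n
= (3/7)^2
= 0.1837

0.1837


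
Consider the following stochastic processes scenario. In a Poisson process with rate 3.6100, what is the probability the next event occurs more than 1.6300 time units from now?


P(X > t) = exp(-lambda * t)
= exp(-3.6100 * 1.6300)
= exp(-5.8843) = 0.0028

0.0028


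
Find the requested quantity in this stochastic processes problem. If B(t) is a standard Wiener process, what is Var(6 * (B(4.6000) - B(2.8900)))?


Var(alpha*(B(t)-B(s))) = alpha^2 * (t-s)
= 6^2 * (4.6000 - 2.8900)
= 36 * 1.7100
= 61.5600

61.5600


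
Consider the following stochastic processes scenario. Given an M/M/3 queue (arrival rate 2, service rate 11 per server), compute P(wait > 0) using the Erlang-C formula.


a = lambda/mu = 0.1818
rho = a/c = 0.0606
Erlang-C formula applied:
C(c,a) = 8.8909e-04

8.8909e-04


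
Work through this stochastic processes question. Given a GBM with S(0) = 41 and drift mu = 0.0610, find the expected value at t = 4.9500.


E[S(t)] = S(0) * exp(mu * t)
= 41 * exp(0.0610 * 4.9500)
= 41 * 1.3525
= 55.4522

55.4522


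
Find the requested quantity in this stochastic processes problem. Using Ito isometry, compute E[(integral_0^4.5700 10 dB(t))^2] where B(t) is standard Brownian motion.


By Ito isometry: E[(int f dB)^2] = int f^2 dt
= 10^2 * 4.5700
= 100 * 4.5700 = 457.0000

457.0000


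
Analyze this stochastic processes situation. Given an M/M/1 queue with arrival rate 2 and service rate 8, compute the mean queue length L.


rho = 2/8 = 0.2500
L = rho/(1-rho)
= 0.2500/0.7500
= 0.3333

0.3333


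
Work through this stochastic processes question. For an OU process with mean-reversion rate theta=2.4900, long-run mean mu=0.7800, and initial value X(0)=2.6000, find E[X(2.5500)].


E[X(t)] = mu + (X(0) - mu)*exp(-theta*t)
= 0.7800 + (2.6000 - 0.7800)*exp(-2.4900*2.5500)
= 0.7800 + 1.8200 * 0.0017
= 0.7832

0.7832


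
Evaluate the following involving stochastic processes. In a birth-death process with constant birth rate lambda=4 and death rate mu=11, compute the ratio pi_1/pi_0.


For birth-death process, pi_n/pi_0 = (lambda/mu)^n
= (4/11)^1
= 0.3636

0.3636


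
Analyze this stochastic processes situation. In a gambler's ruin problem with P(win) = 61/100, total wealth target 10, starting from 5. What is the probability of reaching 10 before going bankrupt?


Gambler's ruin formula:
r = q/p = 0.3900/0.6100 = 0.6393
P(win) = (1 - r^i)/(1 - r^N)
= (1 - 0.6393^5)/(1 - 0.6393^10)
= 0.9035

0.9035


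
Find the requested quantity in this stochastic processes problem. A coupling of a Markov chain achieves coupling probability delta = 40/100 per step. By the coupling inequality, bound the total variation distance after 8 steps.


TV distance bound <= (1-delta)^n
= (1 - 0.4000)^8
= 0.6000^8
= 0.0168

0.0168


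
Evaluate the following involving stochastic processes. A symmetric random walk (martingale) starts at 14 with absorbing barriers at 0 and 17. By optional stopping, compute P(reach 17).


By optional stopping theorem: E(M at tau) = M(0) = 14
P(hit 17)*17 + P(hit 0)*0 = 14
P(hit 17) = (14 - 0)/(17 - 0) = 14/17 = 0.8235

0.8235


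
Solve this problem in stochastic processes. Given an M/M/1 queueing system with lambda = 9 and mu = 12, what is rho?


rho = lambda/mu
= 9/12
= 0.7500

0.7500


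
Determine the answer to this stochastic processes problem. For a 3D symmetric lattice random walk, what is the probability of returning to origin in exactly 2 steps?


P(return in 2 steps) = P(reverse first step) = 1/(2d)
= 1/6
= 0.1667

0.1667


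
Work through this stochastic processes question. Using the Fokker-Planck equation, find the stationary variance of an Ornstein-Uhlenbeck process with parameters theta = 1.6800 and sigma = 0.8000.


Stationary variance = sigma^2 / (2*theta)
= 0.8000^2 / (2*1.6800)
= 0.6400 / 3.3600
= 0.1905

0.1905


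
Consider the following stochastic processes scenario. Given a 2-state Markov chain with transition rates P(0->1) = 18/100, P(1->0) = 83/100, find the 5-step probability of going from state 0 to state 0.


Computing P^5 by matrix multiplication.
P = [[0.8200, 0.1800], [0.8300, 0.1700]]
After raising P to the power 5:
P^5(0,0) = 0.8218

0.8218


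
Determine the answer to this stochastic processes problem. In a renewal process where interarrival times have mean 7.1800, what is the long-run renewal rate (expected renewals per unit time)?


Long-run renewal rate = 1/E(X)
= 1/7.1800
= 0.1393

0.1393


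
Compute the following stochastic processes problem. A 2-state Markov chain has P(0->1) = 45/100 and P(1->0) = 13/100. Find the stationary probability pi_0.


Stationary distribution: pi_0 = p10/(p01+p10), pi_1 = p01/(p01+p10)
p01 = 0.4500, p10 = 0.1300
pi_0 = 0.2241

0.2241


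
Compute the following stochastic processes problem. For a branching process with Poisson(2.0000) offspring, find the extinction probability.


Since mu = 2.0000 > 1, extinction prob q < 1.
Solve s = exp(mu*(s-1)) iteratively.
q = 0.2032

0.2032


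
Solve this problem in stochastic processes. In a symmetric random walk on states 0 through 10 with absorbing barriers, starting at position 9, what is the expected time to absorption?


For symmetric RW on 0,...,N with absorbing barriers, E(i) = i*(N-i)
E(9) = 9 * 1 = 9

9


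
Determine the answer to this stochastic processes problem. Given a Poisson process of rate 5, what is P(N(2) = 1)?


P(N(t)=k) = (lambda*t)^k * exp(-lambda*t) / k!
lambda*t = 10
= 10^1 * exp(-10) / 1!
= 10 * 4.5400e-05 / 1
= 4.5400e-04

4.5400e-04


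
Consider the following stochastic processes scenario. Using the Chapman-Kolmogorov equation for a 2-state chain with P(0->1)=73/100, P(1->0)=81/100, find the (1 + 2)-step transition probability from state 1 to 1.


P^3 = P^1 * P^2
Computing via matrix multiplication of the transition matrix.
Entry (1,1) of P^3 = 0.3912

0.3912


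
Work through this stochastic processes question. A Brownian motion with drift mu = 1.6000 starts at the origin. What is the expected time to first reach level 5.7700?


Expected first passage time = a/mu
= 5.7700/1.6000
= 3.6062

3.6062


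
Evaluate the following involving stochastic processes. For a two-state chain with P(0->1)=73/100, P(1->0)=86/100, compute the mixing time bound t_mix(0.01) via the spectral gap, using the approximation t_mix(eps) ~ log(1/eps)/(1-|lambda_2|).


lambda_2 = |1 - p01 - p10| = |1 - 0.7300 - 0.8600| = 0.5900
t_mix ~ log(1/eps)/(1 - |lambda_2|)
= log(100)/(1 - 0.5900) = 4.6052/0.4100
= 11.2321

11.2321


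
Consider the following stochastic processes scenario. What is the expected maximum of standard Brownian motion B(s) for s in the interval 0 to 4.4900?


E(max B(s)) = sqrt(2t/pi)
= sqrt(2*4.4900/pi)
= sqrt(2.8584)
= 1.6907

1.6907


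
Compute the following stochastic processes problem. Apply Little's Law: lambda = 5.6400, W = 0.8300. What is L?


Little's Law: L = lambda * W
= 5.6400 * 0.8300
= 4.6812

4.6812


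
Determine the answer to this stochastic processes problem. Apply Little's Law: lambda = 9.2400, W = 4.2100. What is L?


Little's Law: L = lambda * W
= 9.2400 * 4.2100
= 38.9004

38.9004


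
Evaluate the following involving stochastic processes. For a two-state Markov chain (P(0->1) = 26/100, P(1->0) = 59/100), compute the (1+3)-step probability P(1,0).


P^4 = P^1 * P^3
Computing via matrix multiplication of the transition matrix.
Entry (1,0) of P^4 = 0.6938

0.6938


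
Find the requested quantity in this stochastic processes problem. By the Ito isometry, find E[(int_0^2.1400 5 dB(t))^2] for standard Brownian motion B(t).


By Ito isometry: E[(int f dB)^2] = int f^2 dt
= 5^2 * 2.1400
= 25 * 2.1400 = 53.5000

53.5000


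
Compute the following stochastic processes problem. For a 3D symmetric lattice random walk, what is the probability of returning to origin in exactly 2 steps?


P(return in 2 steps) = P(reverse first step) = 1/(2d)
= 1/6
= 0.1667

0.1667


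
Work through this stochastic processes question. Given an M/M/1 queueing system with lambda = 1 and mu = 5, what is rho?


rho = lambda/mu
= 1/5
= 0.2000

0.2000


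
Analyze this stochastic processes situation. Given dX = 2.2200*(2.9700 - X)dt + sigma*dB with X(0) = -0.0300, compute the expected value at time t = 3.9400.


E[X(t)] = mu + (X(0) - mu)*exp(-theta*t)
= 2.9700 + (-0.0300 - 2.9700)*exp(-2.2200*3.9400)
= 2.9700 + -3.0000 * 1.5897e-04
= 2.9695

2.9695


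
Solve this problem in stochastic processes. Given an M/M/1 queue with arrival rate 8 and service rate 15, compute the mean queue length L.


rho = 8/15 = 0.5333
L = rho/(1-rho)
= 0.5333/0.4667
= 1.1429

1.1429


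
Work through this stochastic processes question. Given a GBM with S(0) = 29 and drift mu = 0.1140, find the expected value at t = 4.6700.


E[S(t)] = S(0) * exp(mu * t)
= 29 * exp(0.1140 * 4.6700)
= 29 * 1.7030
= 49.3864

49.3864


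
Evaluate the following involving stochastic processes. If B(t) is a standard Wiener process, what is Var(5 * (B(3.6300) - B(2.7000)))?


Var(alpha*(B(t)-B(s))) = alpha^2 * (t-s)
= 5^2 * (3.6300 - 2.7000)
= 25 * 0.9300
= 23.2500

23.2500


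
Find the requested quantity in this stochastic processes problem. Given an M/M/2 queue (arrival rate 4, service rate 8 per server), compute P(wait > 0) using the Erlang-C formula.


a = lambda/mu = 0.5000
rho = a/c = 0.2500
Erlang-C formula applied:
C(c,a) = 0.1000

0.1000


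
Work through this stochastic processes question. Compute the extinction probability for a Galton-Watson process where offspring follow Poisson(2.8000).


Since mu = 2.8000 > 1, extinction prob q < 1.
Solve s = exp(mu*(s-1)) iteratively.
q = 0.0750

0.0750


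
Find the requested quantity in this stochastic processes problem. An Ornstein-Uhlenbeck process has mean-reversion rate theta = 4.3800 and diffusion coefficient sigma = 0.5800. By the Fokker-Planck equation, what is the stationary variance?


Stationary variance = sigma^2 / (2*theta)
= 0.5800^2 / (2*4.3800)
= 0.3364 / 8.7600
= 0.0384

0.0384


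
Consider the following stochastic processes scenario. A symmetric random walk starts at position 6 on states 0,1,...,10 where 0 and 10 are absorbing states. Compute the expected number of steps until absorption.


For symmetric RW on 0,...,N with absorbing barriers, E(i) = i*(N-i)
E(6) = 6 * 4 = 24

24


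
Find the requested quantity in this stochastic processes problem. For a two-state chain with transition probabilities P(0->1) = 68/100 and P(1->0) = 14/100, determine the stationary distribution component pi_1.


Stationary distribution: pi_0 = p10/(p01+p10), pi_1 = p01/(p01+p10)
p01 = 0.6800, p10 = 0.1400
pi_1 = 0.8293

0.8293


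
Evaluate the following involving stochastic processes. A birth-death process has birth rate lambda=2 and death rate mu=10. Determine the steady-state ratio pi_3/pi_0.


For birth-death process, pi_n/pi_0 = (lambda/mu)^n
= (2/10)^3
= 0.0080

0.0080


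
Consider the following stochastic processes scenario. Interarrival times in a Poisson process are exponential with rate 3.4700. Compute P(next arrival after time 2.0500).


P(X > t) = exp(-lambda * t)
= exp(-3.4700 * 2.0500)
= exp(-7.1135) = 8.1404e-04

8.1404e-04


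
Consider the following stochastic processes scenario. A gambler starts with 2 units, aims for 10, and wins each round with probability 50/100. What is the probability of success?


p = 1/2: P(win) = i/N = 2/10
= 0.2000

0.2000


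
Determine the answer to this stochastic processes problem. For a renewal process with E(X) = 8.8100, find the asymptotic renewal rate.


Long-run renewal rate = 1/E(X)
= 1/8.8100
= 0.1135

0.1135


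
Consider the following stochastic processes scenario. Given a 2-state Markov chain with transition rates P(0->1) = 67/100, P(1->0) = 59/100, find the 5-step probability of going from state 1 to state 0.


Computing P^5 by matrix multiplication.
P = [[0.3300, 0.6700], [0.5900, 0.4100]]
After raising P to the power 5:
P^5(1,0) = 0.4688

0.4688


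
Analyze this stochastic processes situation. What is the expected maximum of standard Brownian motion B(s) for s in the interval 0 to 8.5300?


E(max B(s)) = sqrt(2t/pi)
= sqrt(2*8.5300/pi)
= sqrt(5.4304)
= 2.3303

2.3303


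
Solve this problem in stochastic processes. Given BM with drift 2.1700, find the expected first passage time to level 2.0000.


Expected first passage time = a/mu
= 2.0000/2.1700
= 0.9217

0.9217


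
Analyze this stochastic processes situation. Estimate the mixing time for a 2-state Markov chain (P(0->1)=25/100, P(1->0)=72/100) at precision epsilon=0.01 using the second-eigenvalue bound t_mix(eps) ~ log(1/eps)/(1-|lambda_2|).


lambda_2 = |1 - p01 - p10| = |1 - 0.2500 - 0.7200| = 0.0300
t_mix ~ log(1/eps)/(1 - |lambda_2|)
= log(100)/(1 - 0.0300) = 4.6052/0.9700
= 4.7476

4.7476


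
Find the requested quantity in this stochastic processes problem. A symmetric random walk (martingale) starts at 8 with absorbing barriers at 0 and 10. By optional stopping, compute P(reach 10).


By optional stopping theorem: E(M at tau) = M(0) = 8
P(hit 10)*10 + P(hit 0)*0 = 8
P(hit 10) = (8 - 0)/(10 - 0) = 4/5 = 0.8000

0.8000


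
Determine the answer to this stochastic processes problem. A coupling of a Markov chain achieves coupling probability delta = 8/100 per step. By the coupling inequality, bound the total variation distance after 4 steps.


TV distance bound <= (1-delta)^n
= (1 - 0.0800)^4
= 0.9200^4
= 0.7164

0.7164


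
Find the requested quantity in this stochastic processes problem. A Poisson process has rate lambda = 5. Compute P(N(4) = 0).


P(N(t)=k) = (lambda*t)^k * exp(-lambda*t) / k!
lambda*t = 20
= 20^0 * exp(-20) / 0!
= 1 * 2.0612e-09 / 1
= 2.0612e-09

2.0612e-09


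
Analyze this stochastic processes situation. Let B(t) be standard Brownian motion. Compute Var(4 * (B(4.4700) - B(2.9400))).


Var(alpha*(B(t)-B(s))) = alpha^2 * (t-s)
= 4^2 * (4.4700 - 2.9400)
= 16 * 1.5300
= 24.4800

24.4800


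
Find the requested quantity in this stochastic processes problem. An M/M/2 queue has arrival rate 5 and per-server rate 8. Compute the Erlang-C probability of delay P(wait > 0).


a = lambda/mu = 0.6250
rho = a/c = 0.3125
Erlang-C formula applied:
C(c,a) = 0.1488

0.1488


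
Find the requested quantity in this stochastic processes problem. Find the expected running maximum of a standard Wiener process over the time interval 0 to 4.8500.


E(max B(s)) = sqrt(2t/pi)
= sqrt(2*4.8500/pi)
= sqrt(3.0876)
= 1.7572

1.7572


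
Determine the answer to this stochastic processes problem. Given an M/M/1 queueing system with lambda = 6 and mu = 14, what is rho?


rho = lambda/mu
= 6/14
= 0.4286

0.4286


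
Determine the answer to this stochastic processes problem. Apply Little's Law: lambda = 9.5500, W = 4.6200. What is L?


Little's Law: L = lambda * W
= 9.5500 * 4.6200
= 44.1210

44.1210


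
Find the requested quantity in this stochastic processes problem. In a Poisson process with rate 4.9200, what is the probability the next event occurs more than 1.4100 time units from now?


P(X > t) = exp(-lambda * t)
= exp(-4.9200 * 1.4100)
= exp(-6.9372) = 9.7098e-04

9.7098e-04


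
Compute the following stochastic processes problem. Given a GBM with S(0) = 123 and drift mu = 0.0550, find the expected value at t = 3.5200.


E[S(t)] = S(0) * exp(mu * t)
= 123 * exp(0.0550 * 3.5200)
= 123 * 1.2136
= 149.2741

149.2741


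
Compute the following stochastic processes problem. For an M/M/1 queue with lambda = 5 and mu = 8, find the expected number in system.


rho = 5/8 = 0.6250
L = rho/(1-rho)
= 0.6250/0.3750
= 1.6667

1.6667


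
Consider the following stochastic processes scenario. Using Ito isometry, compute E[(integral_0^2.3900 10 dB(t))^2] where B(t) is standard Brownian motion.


By Ito isometry: E[(int f dB)^2] = int f^2 dt
= 10^2 * 2.3900
= 100 * 2.3900 = 239.0000

239.0000


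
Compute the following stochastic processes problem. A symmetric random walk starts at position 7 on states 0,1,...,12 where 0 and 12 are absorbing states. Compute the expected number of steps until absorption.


For symmetric RW on 0,...,N with absorbing barriers, E(i) = i*(N-i)
E(7) = 7 * 5 = 35

35


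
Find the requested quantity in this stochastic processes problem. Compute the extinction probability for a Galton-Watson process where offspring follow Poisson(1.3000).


Since mu = 1.3000 > 1, extinction prob q < 1.
Solve s = exp(mu*(s-1)) iteratively.
q = 0.5770

0.5770


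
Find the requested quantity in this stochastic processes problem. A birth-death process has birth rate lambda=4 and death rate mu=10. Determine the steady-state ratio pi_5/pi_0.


For birth-death process, pi_n/pi_0 = (lambda/mu)^n
= (4/10)^5
= 0.0102

0.0102


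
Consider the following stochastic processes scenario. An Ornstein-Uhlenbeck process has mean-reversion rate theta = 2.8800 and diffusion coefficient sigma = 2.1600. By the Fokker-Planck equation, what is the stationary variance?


Stationary variance = sigma^2 / (2*theta)
= 2.1600^2 / (2*2.8800)
= 4.6656 / 5.7600
= 0.8100

0.8100


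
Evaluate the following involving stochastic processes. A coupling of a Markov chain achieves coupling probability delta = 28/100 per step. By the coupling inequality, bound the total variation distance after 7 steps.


TV distance bound <= (1-delta)^n
= (1 - 0.2800)^7
= 0.7200^7
= 0.1003

0.1003


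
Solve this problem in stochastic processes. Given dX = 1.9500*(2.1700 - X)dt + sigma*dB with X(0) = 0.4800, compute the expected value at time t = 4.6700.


E[X(t)] = mu + (X(0) - mu)*exp(-theta*t)
= 2.1700 + (0.4800 - 2.1700)*exp(-1.9500*4.6700)
= 2.1700 + -1.6900 * 1.1094e-04
= 2.1698

2.1698


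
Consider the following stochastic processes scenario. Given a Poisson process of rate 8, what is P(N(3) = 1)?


P(N(t)=k) = (lambda*t)^k * exp(-lambda*t) / k!
lambda*t = 24
= 24^1 * exp(-24) / 1!
= 24 * 3.7751e-11 / 1
= 9.0603e-10

9.0603e-10
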